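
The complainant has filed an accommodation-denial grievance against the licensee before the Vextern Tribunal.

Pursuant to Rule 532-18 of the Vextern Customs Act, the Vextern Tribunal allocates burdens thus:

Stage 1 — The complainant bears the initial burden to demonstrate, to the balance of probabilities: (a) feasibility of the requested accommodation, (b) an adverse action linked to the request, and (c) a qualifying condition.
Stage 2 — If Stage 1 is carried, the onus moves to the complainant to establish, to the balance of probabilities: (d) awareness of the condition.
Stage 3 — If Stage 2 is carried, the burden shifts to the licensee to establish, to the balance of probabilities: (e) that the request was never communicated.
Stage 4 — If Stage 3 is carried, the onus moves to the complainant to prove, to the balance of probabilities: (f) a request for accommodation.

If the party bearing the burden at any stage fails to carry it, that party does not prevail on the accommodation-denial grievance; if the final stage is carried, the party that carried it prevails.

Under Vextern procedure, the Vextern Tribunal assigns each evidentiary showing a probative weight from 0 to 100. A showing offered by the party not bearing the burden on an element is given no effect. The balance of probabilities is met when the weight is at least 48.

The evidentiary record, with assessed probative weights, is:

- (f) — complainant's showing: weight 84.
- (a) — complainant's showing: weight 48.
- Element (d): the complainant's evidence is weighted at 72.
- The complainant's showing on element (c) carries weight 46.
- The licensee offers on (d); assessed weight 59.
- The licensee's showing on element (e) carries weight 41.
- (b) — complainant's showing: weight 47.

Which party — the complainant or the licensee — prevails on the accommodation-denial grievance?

licensee

Stage 1 — burden on complainant; standard: the balance of probabilities (weight is at least 48).
    (a): 48 ≥ 48 [met]
    (b): 47 < 48 [not met]
    (c): 46 < 48 [not met]
  Stage 1 not carried; the complainant fails its burden.
The analysis ends at Stage 1; the licensee prevails.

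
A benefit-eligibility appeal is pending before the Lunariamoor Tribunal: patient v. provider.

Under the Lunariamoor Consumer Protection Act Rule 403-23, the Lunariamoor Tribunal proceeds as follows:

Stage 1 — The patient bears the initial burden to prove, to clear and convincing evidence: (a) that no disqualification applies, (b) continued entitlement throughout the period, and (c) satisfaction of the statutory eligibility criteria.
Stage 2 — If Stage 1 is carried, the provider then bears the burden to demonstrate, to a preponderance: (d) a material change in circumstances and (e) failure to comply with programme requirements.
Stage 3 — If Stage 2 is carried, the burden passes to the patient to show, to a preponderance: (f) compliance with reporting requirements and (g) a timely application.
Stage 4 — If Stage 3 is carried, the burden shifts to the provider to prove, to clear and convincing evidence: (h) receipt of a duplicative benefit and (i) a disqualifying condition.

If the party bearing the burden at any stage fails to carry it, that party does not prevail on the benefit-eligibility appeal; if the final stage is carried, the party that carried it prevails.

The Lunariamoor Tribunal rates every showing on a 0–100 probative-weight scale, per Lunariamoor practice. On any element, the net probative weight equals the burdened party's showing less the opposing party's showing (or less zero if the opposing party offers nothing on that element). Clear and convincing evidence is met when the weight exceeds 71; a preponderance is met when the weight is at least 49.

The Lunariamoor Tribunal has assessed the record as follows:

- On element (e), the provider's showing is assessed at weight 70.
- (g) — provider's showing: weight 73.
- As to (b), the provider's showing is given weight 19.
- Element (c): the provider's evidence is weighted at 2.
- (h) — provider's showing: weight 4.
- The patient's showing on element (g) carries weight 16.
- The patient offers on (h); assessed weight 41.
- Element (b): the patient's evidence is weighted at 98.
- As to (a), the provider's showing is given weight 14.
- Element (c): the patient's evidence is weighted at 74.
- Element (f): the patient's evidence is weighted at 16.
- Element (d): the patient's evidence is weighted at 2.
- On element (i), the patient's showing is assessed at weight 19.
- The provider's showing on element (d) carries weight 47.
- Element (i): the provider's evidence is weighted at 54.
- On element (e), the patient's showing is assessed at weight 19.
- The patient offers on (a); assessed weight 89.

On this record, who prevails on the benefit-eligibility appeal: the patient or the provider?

Stage 1 — burden on patient; standard: clear and convincing evidence (weight exceeds 71).
    (a): 89 − 14 = 75 > 71 [met]
    (b): 98 − 19 = 79 > 71 [met]
    (c): 74 − 2 = 72 > 71 [met]
  Stage 1 is satisfied; the onus moves to the provider.
Stage 2 — burden on provider; standard: a preponderance (weight is at least 49).
    (d): 47 − 2 = 45 < 49 [not met]
    (e): 70 − 19 = 51 ≥ 49 [met]
  The provider does not carry Stage 2.
The analysis ends at Stage 2; the patient prevails.

patient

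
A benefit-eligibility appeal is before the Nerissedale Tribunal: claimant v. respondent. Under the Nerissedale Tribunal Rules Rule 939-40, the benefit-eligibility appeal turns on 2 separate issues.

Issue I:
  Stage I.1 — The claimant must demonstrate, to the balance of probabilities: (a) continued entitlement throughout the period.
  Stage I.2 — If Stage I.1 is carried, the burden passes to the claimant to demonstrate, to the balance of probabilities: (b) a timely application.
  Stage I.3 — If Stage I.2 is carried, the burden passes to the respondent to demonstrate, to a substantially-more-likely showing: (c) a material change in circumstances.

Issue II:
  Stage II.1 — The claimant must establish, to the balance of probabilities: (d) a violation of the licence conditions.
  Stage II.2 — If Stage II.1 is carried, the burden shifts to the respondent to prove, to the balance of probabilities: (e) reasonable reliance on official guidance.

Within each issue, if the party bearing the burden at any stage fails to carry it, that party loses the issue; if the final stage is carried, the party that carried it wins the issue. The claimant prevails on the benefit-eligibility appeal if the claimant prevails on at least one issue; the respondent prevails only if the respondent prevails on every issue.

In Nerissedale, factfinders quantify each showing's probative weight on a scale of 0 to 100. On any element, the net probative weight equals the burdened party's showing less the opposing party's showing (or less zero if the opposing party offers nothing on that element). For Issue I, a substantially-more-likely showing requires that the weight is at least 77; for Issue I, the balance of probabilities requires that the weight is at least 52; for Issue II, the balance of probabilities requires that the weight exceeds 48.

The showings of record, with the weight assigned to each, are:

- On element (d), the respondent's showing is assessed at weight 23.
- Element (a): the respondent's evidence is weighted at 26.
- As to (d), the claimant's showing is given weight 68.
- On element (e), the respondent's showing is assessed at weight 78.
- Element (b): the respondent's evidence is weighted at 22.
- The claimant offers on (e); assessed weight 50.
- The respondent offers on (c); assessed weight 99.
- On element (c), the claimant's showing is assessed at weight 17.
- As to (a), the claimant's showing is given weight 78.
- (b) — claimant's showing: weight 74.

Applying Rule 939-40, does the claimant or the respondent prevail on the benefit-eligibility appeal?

— Issue I —
Stage I.1 — burden on claimant; standard: the balance of probabilities (weight is at least 52).
    (a): 78 − 26 = 52 ≥ 52 [met]
  All elements met. The claimant retains the burden for Stage I.2.
Stage I.2 — burden on claimant; standard: the balance of probabilities (weight is at least 52).
    (b): 74 − 22 = 52 ≥ 52 [met]
  Stage I.2 is satisfied; the onus moves to the respondent.
Stage I.3 — burden on respondent; standard: a substantially-more-likely showing (weight is at least 77).
    (c): 99 − 17 = 82 ≥ 77 [met]
  Stage I.3 carried; the final stage is satisfied.
All stages carried — the respondent prevails on this issue.
— Issue II —
Stage II.1 (claimant, the balance of probabilities, weight exceeds 48): (d) net 68−23=45 ≤ 48 — fails.
  Not every element is met, so the claimant fails to carry Stage II.1.
The analysis ends at Stage II.1; the respondent prevails on this issue.
Per-issue: Issue I → respondent; Issue II → respondent. The claimant must prevail on at least one issue; overall, the respondent prevails.

respondent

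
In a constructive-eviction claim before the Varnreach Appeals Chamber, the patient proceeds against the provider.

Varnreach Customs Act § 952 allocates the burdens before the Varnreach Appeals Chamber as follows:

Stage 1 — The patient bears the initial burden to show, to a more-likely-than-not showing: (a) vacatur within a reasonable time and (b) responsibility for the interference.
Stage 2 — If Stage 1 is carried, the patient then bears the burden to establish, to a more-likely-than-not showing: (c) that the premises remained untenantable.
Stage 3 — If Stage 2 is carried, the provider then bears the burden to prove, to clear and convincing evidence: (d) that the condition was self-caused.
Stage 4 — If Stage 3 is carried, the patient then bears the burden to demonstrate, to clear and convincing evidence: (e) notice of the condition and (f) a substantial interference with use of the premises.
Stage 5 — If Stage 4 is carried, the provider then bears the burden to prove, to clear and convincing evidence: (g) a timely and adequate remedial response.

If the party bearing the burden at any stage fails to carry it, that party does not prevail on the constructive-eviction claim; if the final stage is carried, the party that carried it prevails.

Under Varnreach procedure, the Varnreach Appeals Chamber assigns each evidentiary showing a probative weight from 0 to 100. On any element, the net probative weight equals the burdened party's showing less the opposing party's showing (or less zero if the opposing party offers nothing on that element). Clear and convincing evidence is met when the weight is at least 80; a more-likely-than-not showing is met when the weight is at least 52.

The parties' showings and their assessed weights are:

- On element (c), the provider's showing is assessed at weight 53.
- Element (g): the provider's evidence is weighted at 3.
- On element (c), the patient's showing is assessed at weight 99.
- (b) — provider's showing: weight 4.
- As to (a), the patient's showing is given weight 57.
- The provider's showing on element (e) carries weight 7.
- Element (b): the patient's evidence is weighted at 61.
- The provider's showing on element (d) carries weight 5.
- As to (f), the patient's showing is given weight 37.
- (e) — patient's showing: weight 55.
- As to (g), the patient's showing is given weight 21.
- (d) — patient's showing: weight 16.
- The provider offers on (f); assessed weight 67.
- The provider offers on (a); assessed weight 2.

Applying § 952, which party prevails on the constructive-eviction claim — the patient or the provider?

provider

At Stage 1 the patient must meet a more-likely-than-not showing (weight is at least 52): on (a) the weight is 57 less the opposing 2 gives net 55, ≥ 52, so (a) meets the standard; on (b) the weight is 61 less the opposing 4 gives net 57, ≥ 52, so (b) meets the standard.
  All elements met. The patient retains the burden for Stage 2.
At Stage 2 the patient must meet a more-likely-than-not showing (weight is at least 52): on (c) the weight is 99 less the opposing 53 gives net 46, < 52, so (c) does not meet the standard.
  The patient does not carry Stage 2.
The provider prevails.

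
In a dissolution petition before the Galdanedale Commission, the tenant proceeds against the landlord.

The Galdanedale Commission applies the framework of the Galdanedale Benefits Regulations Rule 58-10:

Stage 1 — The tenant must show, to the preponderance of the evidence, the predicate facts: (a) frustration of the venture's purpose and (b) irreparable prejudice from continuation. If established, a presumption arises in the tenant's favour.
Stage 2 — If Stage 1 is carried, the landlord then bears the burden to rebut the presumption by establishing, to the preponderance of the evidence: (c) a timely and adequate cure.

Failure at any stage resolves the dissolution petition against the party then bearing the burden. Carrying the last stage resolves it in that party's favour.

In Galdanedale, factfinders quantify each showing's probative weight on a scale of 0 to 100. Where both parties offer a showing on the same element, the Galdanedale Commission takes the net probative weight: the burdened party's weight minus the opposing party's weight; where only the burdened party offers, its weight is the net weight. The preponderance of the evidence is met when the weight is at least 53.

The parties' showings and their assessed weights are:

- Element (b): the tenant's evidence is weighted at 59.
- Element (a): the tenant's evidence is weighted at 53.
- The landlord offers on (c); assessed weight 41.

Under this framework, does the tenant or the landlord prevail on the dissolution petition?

At Stage 1 the tenant must meet the preponderance of the evidence (weight is at least 53): on (a) the weight is 53, ≥ 53, so (a) meets the standard; on (b) the weight is 59, ≥ 53, so (b) meets the standard.
  Stage 1 carried; the burden shifts to the landlord.
At Stage 2 the landlord must meet the preponderance of the evidence (weight is at least 53): on (c) the weight is 41, < 53, so (c) does not meet the standard.
  The landlord does not carry Stage 2.
The analysis ends at Stage 2; the tenant prevails.

tenant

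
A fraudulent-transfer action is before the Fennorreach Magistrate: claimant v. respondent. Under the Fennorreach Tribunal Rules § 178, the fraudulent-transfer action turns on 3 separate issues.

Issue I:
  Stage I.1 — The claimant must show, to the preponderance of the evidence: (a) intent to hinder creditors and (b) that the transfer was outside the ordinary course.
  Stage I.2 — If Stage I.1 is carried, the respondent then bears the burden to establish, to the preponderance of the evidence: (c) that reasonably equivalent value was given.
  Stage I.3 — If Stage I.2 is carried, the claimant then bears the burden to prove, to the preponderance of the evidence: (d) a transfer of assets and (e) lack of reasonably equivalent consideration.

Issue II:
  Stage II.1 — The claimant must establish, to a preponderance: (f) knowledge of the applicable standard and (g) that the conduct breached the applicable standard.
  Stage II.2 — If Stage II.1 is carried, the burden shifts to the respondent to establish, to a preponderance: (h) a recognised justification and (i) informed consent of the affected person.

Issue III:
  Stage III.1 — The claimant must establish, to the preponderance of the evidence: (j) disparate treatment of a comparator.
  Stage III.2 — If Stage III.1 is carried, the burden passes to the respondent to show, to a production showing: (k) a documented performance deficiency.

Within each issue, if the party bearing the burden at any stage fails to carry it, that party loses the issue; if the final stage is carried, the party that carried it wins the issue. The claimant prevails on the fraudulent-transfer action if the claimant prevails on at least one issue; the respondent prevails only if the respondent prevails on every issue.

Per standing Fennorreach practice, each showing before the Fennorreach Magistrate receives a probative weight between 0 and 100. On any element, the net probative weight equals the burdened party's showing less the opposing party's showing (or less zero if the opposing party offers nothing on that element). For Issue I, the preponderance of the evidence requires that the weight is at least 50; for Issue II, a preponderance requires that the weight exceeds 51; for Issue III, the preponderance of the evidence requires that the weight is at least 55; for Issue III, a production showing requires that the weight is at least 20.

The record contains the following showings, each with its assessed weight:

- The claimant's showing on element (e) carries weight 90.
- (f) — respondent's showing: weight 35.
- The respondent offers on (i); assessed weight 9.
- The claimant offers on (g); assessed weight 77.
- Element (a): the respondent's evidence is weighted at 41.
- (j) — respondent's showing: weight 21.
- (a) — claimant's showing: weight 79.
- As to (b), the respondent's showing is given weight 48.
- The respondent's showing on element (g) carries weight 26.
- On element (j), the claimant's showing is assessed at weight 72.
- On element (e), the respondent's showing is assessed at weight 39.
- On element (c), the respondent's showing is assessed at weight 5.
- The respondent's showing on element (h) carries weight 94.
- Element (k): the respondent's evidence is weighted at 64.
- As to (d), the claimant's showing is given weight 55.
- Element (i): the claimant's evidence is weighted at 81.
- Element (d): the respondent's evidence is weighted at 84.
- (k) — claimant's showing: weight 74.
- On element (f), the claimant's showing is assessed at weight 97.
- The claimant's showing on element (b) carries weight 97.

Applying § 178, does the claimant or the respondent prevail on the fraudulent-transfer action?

— Issue I —
At Stage I.1 the claimant must meet the preponderance of the evidence (weight is at least 50): on (a) the weight is 79 less the opposing 41 gives net 38, < 50, so (a) does not meet the standard; on (b) the weight is 97 less the opposing 48 gives net 49, < 50, so (b) does not meet the standard.
  The claimant does not carry Stage I.1.
The respondent prevails on this issue.
— Issue II —
Stage II.1 (claimant, a preponderance, weight exceeds 51): (f) net 97−35=62 > 51 — meets; (g) net 77−26=51 ≤ 51 — fails.
  The claimant does not carry Stage II.1.
The analysis ends at Stage II.1; the respondent prevails on this issue.
— Issue III —
Stage III.1 — burden on claimant; standard: the preponderance of the evidence (weight is at least 55).
    (j): 72 − 21 = 51 < 55 [not met]
  Not every element is met, so the claimant fails to carry Stage III.1.
So the respondent prevails on this issue.
Per-issue: Issue I → respondent; Issue II → respondent; Issue III → respondent. The claimant must prevail on at least one issue; overall, the respondent prevails.

respondent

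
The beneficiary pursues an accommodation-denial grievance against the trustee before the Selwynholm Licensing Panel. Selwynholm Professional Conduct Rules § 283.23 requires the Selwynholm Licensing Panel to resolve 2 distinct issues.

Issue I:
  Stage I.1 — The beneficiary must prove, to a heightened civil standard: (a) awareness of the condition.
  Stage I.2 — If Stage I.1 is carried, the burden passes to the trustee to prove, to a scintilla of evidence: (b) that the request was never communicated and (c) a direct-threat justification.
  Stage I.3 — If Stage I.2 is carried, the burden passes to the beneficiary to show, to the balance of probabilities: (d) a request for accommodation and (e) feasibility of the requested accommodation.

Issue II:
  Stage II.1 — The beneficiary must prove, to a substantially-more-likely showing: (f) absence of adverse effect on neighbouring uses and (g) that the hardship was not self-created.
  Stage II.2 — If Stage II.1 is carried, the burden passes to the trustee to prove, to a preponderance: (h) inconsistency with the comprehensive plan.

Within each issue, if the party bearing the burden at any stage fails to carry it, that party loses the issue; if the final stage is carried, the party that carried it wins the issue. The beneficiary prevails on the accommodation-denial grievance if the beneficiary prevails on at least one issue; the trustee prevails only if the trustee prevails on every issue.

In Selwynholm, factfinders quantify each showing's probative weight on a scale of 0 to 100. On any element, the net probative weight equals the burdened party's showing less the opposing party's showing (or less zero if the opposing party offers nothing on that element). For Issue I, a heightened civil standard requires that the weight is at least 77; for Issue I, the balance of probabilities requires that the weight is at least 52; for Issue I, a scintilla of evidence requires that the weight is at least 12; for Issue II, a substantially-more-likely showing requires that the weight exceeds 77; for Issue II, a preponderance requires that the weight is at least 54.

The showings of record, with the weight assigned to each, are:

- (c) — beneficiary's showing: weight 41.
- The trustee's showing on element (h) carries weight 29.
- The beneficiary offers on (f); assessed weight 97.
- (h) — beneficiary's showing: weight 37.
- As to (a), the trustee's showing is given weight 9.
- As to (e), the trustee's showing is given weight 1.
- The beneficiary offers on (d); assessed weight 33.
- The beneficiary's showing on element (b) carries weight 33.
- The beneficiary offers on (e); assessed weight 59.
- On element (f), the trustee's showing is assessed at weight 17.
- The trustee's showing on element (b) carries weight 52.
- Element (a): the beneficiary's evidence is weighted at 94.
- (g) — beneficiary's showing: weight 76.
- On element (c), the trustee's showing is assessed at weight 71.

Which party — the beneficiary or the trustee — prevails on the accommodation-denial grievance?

— Issue I —
At Stage I.1 the beneficiary must meet a heightened civil standard (weight is at least 77): on (a) the weight is 94 less the opposing 9 gives net 85, ≥ 77, so (a) meets the standard.
  The beneficiary carries Stage I.1; the trustee now bears the burden.
At Stage I.2 the trustee must meet a scintilla of evidence (weight is at least 12): on (b) the weight is 52 less the opposing 33 gives net 19, which does reach 12, so (b) meets the standard; on (c) the weight is 71 less the opposing 41 gives net 30, which does reach 12, so (c) meets the standard.
  All elements met. The burden passes to the beneficiary.
At Stage I.3 the beneficiary must meet the balance of probabilities (weight is at least 52): on (d) the weight is 33, which does not reach 52, so (d) does not meet the standard; on (e) the weight is 59 less the opposing 1 gives net 58, which does reach 52, so (e) meets the standard.
  Stage I.3 not carried; the beneficiary fails its burden.
The trustee prevails on this issue.
— Issue II —
Stage II.1 — burden on beneficiary; standard: a substantially-more-likely showing (weight exceeds 77).
    (f): 97 − 17 = 80 > 77 [met]
    (g): 76 ≤ 77 [not met]
  Not every element is met, so the beneficiary fails to carry Stage II.1.
So the trustee prevails on this issue.
Per-issue: Issue I → trustee; Issue II → trustee. The beneficiary must prevail on at least one issue; overall, the trustee prevails.

trustee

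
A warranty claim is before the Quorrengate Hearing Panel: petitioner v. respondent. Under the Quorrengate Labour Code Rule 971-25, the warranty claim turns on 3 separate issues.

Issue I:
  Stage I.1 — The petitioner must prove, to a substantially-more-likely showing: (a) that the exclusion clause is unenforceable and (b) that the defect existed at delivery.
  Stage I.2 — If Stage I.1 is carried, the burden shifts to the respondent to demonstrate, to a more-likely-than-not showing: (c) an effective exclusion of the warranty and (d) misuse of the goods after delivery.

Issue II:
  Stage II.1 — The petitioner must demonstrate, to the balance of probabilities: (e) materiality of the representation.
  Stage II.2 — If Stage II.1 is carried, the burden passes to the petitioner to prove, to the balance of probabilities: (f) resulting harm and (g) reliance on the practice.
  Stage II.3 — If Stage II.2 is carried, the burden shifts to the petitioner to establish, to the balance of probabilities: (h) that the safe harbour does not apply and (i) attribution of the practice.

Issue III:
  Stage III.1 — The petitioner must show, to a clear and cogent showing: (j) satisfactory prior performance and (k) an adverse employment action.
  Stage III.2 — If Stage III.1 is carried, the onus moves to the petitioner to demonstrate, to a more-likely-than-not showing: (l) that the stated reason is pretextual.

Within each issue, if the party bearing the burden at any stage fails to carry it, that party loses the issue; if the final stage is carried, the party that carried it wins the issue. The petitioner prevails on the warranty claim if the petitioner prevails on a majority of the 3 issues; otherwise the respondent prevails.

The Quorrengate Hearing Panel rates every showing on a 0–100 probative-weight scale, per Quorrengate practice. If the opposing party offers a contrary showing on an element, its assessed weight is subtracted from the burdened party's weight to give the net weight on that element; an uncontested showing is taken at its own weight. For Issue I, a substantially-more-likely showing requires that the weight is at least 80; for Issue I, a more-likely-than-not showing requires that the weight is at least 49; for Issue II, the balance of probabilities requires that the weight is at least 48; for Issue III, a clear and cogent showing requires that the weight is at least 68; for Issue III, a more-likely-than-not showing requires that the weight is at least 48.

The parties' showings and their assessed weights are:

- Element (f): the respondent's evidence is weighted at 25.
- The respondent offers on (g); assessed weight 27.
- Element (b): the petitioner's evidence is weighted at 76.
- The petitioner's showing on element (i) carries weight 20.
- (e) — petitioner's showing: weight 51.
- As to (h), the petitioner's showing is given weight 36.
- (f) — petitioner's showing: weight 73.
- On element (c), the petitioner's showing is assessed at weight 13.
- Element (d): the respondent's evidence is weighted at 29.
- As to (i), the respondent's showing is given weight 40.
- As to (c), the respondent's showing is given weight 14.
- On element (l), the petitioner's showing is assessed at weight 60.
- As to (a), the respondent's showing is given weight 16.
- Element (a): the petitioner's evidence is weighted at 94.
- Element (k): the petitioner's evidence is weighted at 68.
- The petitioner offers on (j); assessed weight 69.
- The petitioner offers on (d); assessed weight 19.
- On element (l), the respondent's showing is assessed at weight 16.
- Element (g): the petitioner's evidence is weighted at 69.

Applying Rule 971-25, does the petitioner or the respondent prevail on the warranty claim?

— Issue I —
At Stage I.1 the petitioner must meet a substantially-more-likely showing (weight is at least 80): on (a) the weight is 94 less the opposing 16 gives net 78, which does not reach 80, so (a) does not meet the standard; on (b) the weight is 76, which does not reach 80, so (b) does not meet the standard.
  The petitioner does not carry Stage I.1.
So the respondent prevails on this issue.
— Issue II —
Stage II.1 — burden on petitioner; standard: the balance of probabilities (weight is at least 48).
    (e): 51 ≥ 48 [met]
  Stage II.1 is satisfied; the petitioner continues to bear the burden.
Stage II.2 — burden on petitioner; standard: the balance of probabilities (weight is at least 48).
    (f): 73 − 25 = 48 ≥ 48 [met]
    (g): 69 − 27 = 42 < 48 [not met]
  The petitioner does not carry Stage II.2.
The respondent prevails on this issue.
— Issue III —
Stage III.1 (petitioner, a clear and cogent showing, weight is at least 68): (j) 69 ≥ 68 — meets; (k) 68 ≥ 68 — meets.
  Stage III.1 carried; the burden remains with the petitioner.
Stage III.2 (petitioner, a more-likely-than-not showing, weight is at least 48): (l) net 60−16=44 < 48 — fails.
  Not every element is met, so the petitioner fails to carry Stage III.2.
The respondent prevails on this issue.
Per-issue: Issue I → respondent; Issue II → respondent; Issue III → respondent. The petitioner must prevail on a majority of issues; overall, the respondent prevails.

respondent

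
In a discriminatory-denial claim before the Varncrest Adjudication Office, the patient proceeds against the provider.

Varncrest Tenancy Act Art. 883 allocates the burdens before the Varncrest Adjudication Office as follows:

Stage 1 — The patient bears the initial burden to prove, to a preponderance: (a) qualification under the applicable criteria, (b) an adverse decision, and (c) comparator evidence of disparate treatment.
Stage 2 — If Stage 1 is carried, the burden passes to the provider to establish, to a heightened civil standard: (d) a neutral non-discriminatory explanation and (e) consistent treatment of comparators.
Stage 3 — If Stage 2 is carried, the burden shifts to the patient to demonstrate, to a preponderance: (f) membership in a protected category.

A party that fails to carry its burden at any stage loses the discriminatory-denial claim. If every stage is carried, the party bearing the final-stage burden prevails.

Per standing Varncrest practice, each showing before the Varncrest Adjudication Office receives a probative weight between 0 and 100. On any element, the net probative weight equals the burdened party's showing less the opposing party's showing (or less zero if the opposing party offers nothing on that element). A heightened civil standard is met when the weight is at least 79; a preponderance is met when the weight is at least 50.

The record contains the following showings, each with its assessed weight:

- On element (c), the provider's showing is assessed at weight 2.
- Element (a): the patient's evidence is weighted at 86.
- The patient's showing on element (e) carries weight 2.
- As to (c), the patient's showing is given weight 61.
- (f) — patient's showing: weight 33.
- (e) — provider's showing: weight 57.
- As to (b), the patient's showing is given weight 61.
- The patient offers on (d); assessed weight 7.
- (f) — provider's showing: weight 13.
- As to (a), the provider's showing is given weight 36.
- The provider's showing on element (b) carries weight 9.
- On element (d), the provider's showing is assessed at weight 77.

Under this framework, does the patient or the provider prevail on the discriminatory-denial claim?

Stage 1 (patient, a preponderance, weight is at least 50): (a) net 86−36=50 ≥ 50 — meets; (b) net 61−9=52 ≥ 50 — meets; (c) net 61−2=59 ≥ 50 — meets.
  Stage 1 is satisfied; the onus moves to the provider.
Stage 2 (provider, a heightened civil standard, weight is at least 79): (d) net 77−7=70 < 79 — fails; (e) net 57−2=55 < 79 — fails.
  Not every element is met, so the provider fails to carry Stage 2.
The patient prevails.

patient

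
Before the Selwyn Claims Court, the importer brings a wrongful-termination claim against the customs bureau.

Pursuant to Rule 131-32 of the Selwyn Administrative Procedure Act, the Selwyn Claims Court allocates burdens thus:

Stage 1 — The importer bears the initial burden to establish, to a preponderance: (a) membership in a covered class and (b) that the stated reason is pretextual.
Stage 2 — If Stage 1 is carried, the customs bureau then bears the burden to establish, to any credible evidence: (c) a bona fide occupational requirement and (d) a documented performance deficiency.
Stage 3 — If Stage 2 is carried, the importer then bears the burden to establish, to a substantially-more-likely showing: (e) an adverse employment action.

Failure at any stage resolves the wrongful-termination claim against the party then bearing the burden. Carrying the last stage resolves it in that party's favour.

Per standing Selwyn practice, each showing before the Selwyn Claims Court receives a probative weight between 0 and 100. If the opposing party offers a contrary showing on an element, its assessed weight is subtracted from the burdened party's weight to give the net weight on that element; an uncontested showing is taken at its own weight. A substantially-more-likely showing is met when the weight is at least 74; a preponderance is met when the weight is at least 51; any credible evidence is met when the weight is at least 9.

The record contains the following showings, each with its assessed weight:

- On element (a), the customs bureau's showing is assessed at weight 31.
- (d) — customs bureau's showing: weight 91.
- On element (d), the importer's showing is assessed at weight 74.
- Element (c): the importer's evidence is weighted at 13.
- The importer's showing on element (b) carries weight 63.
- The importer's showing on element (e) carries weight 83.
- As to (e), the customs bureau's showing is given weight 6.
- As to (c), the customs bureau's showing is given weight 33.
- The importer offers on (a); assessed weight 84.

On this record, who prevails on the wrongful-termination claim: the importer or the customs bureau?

At Stage 1 the importer must meet a preponderance (weight is at least 51): on (a) the weight is 84 less the opposing 31 gives net 53, ≥ 51, so (a) meets the standard; on (b) the weight is 63, which does reach 51, so (b) meets the standard.
  The importer carries Stage 1; the customs bureau now bears the burden.
At Stage 2 the customs bureau must meet any credible evidence (weight is at least 9): on (c) the weight is 33 less the opposing 13 gives net 20, which does reach 9, so (c) meets the standard; on (d) the weight is 91 less the opposing 74 gives net 17, ≥ 9, so (d) meets the standard.
  All elements met. The burden passes to the importer.
At Stage 3 the importer must meet a substantially-more-likely showing (weight is at least 74): on (e) the weight is 83 less the opposing 6 gives net 77, which does reach 74, so (e) meets the standard.
  Stage 3 carried; the final stage is satisfied.
Every stage carried; the importer prevails.

importer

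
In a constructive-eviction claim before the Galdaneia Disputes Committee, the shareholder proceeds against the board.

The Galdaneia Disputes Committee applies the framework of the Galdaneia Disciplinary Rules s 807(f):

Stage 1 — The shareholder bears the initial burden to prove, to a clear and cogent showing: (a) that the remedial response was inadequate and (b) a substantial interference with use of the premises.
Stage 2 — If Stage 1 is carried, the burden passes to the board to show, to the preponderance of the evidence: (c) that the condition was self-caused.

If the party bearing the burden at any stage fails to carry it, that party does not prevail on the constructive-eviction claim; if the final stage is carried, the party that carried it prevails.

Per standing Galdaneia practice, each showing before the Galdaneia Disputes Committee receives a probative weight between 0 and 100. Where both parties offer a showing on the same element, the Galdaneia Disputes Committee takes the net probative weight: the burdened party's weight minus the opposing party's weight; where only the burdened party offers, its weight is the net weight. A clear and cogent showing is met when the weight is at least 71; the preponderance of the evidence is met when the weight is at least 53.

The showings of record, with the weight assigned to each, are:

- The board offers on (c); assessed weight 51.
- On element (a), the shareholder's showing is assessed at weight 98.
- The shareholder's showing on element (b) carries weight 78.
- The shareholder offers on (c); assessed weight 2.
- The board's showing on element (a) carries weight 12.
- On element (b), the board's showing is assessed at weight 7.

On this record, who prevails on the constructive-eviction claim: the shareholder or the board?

shareholder

At Stage 1 the shareholder must meet a clear and cogent showing (weight is at least 71): on (a) the weight is 98 less the opposing 12 gives net 86, which does reach 71, so (a) meets the standard; on (b) the weight is 78 less the opposing 7 gives net 71, which does reach 71, so (b) meets the standard.
  Stage 1 is satisfied; the onus moves to the board.
At Stage 2 the board must meet the preponderance of the evidence (weight is at least 53): on (c) the weight is 51 less the opposing 2 gives net 49, < 53, so (c) does not meet the standard.
  The board does not carry Stage 2.
The shareholder prevails.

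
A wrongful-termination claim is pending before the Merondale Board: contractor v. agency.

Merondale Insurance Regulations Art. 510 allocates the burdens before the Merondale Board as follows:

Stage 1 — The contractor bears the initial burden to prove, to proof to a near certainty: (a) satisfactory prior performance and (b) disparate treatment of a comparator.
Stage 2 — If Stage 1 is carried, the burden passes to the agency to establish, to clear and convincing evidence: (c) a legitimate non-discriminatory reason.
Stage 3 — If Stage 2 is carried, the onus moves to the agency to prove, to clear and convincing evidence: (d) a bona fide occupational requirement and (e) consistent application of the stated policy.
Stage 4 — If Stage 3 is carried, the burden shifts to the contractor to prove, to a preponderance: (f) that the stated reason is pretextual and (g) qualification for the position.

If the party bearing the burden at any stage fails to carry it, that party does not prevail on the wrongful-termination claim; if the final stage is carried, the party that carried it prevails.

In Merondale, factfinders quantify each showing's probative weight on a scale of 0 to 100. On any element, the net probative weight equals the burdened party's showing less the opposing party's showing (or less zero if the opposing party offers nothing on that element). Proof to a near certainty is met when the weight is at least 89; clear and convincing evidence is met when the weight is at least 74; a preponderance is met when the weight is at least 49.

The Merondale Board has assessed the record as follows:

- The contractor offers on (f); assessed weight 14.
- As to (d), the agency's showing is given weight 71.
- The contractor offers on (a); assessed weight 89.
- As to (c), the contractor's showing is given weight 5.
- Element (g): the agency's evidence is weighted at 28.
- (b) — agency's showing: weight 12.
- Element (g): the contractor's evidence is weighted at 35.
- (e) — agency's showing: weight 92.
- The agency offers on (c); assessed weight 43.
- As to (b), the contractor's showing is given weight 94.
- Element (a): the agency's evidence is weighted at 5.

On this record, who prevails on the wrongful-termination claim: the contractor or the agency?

agency

Stage 1 (contractor, proof to a near certainty, weight is at least 89): (a) net 89−5=84 < 89 — fails; (b) net 94−12=82 < 89 — fails.
  Stage 1 not carried; the contractor fails its burden.
The agency prevails.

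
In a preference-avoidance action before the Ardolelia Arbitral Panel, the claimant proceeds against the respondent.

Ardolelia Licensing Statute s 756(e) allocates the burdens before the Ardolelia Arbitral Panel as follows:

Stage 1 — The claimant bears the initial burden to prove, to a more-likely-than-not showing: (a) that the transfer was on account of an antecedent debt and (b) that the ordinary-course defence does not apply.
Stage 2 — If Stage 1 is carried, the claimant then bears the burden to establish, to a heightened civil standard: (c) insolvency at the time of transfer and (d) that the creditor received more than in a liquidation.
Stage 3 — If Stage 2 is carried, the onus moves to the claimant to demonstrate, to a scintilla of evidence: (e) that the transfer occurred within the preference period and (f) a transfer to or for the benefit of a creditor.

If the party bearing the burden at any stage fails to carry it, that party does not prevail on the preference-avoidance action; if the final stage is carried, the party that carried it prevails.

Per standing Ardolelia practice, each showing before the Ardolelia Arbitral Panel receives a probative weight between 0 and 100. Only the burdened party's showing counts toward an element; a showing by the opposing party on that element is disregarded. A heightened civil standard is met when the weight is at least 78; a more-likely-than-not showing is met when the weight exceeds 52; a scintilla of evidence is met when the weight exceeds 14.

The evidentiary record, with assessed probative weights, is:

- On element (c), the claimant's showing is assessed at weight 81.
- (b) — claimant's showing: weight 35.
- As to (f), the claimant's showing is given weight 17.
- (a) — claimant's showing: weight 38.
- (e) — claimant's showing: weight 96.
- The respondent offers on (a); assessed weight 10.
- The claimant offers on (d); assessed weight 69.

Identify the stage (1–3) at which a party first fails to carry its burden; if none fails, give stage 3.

Stage 1 (claimant, a more-likely-than-not showing, weight exceeds 52): (a) 38 (respondent's 10 disregarded) ≤ 52 — fails; (b) 35 ≤ 52 — fails.
  Not every element is met, so the claimant fails to carry Stage 1.
So the respondent prevails.

stage 1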